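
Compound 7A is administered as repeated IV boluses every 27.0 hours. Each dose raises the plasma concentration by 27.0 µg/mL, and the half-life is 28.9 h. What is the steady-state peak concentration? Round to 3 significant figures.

k = ln 2 / 28.9 = 0.02398 h⁻¹
Fraction remaining after one interval: e^(−kτ) = e^(−0.02398 × 27.0) = 0.5233
R = 1 / (1 − 0.5233) = 2.098
Css,max = 27.0 × 2.098 ≈ 56.6 µg/mL

56.6 µg/mL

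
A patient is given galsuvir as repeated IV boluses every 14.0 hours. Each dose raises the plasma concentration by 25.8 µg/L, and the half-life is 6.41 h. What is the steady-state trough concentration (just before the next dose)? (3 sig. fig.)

7.28 µg/L

k = ln 2 / 6.41 = 0.1081 h⁻¹
Fraction remaining after one interval: e^(−kτ) = e^(−0.1081 × 14.0) = 0.2201
R = 1 / (1 − 0.2201) = 1.282
Css,max = 25.8 × 1.282 = 33.08 µg/L
Css,min = Css,max × e^(−kτ) = 33.08 × 0.2201 ≈ 7.28 µg/L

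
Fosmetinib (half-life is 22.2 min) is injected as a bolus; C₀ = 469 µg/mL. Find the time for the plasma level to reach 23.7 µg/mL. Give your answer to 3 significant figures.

k = ln 2 / 22.2 = 0.03122 min⁻¹
C(t) = C₀ e^(−kt)  ⇒  t = ln(C₀/C) / k
t = ln(469/23.7) / 0.03122 = 2.985 / 0.03122 ≈ 95.6 minutes

95.6 minutes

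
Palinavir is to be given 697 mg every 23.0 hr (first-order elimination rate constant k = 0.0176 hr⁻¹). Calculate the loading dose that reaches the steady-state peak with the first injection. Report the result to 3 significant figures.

2090 mg

Accumulation ratio R = 1 / (1 − e^(−kτ)) = 1 / (1 − e^(−0.01760×23.0)) = 1 / (1 − 0.6671) = 3.004
Loading dose = maintenance dose × R = 697 × 3.004 ≈ 2090 mg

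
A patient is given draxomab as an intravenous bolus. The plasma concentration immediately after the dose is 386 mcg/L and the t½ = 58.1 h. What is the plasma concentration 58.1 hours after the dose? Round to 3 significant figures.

193 mcg/L

k = ln 2 / 58.1 = 0.01193 h⁻¹
58.1 h is 1.000 half-lives, so C = 386 × (1/2)^1.000 = 386 × 0.5000 ≈ 193 mcg/L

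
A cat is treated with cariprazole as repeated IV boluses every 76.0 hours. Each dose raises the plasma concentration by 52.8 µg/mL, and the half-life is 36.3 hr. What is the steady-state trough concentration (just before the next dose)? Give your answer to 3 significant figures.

k = ln 2 / 36.3 = 0.01909 hr⁻¹
Fraction remaining after one interval: e^(−kτ) = e^(−0.01909 × 76.0) = 0.2343
R = 1 / (1 − 0.2343) = 1.306
Css,max = 52.8 × 1.306 = 68.96 µg/mL
Css,min = Css,max × e^(−kτ) = 68.96 × 0.2343 ≈ 16.2 µg/mL

16.2 µg/mL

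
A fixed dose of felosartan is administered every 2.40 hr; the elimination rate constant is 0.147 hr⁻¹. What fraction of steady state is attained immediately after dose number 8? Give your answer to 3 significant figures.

f_n = 1 − e^(−nkτ) = 1 − e^(−8 × 0.1470 × 2.40) = 1 − e^(−2.822) = 1 − 0.05946 ≈ 0.941

0.941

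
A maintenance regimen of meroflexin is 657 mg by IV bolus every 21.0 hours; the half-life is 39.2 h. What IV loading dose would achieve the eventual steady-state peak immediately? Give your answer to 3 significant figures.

2120 mg

k = ln 2 / 39.2 = 0.01768 h⁻¹
Accumulation ratio R = 1 / (1 − e^(−kτ)) = 1 / (1 − e^(−0.01768×21.0)) = 1 / (1 − 0.6898) = 3.224
Loading dose = maintenance dose × R = 657 × 3.224 ≈ 2120 mg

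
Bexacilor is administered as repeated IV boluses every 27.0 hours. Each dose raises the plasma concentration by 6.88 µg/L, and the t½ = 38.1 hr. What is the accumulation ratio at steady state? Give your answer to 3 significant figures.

2.58

k = ln 2 / 38.1 = 0.01819 hr⁻¹
Fraction remaining after one interval: e^(−kτ) = e^(−0.01819 × 27.0) = 0.6119
R = 1 / (1 − 0.6119) = 1 / 0.3881 ≈ 2.58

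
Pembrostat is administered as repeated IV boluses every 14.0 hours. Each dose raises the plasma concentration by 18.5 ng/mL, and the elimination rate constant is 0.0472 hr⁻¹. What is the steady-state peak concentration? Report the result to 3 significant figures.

Fraction remaining after one interval: e^(−kτ) = e^(−0.04720 × 14.0) = 0.5164
R = 1 / (1 − 0.5164) = 2.068
Css,max = 18.5 × 2.068 ≈ 38.3 ng/mL

38.3 ng/mL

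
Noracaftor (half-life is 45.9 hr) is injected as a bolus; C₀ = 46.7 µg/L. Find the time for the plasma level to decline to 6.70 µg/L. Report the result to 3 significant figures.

129 hours

k = ln 2 / 45.9 = 0.01510 hr⁻¹
C(t) = C₀ e^(−kt)  ⇒  t = ln(C₀/C) / k
t = ln(46.7/6.70) / 0.01510 = 1.942 / 0.01510 ≈ 129 hours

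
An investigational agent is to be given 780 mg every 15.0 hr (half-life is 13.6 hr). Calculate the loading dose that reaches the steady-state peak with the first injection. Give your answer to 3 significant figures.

k = ln 2 / 13.6 = 0.05097 hr⁻¹
Accumulation ratio R = 1 / (1 − e^(−kτ)) = 1 / (1 − e^(−0.05097×15.0)) = 1 / (1 − 0.4656) = 1.871
Loading dose = maintenance dose × R = 780 × 1.871 ≈ 1460 mg

1460 mg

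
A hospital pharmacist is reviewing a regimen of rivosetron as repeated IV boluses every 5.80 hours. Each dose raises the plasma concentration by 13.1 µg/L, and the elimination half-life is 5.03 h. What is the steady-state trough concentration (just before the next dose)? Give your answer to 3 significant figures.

10.7 µg/L

k = ln 2 / 5.03 = 0.1378 h⁻¹
Fraction remaining after one interval: e^(−kτ) = e^(−0.1378 × 5.80) = 0.4497
R = 1 / (1 − 0.4497) = 1.817
Css,max = 13.1 × 1.817 = 23.80 µg/L
Css,min = Css,max × e^(−kτ) = 23.80 × 0.4497 ≈ 10.7 µg/L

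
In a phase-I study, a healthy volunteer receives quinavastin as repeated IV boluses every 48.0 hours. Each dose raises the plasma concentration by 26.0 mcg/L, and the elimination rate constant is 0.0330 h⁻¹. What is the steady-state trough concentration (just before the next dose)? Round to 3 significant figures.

Fraction remaining after one interval: e^(−kτ) = e^(−0.03300 × 48.0) = 0.2052
R = 1 / (1 − 0.2052) = 1.258
Css,max = 26.0 × 1.258 = 32.71 mcg/L
Css,min = Css,max × e^(−kτ) = 32.71 × 0.2052 ≈ 6.71 mcg/L

6.71 mcg/L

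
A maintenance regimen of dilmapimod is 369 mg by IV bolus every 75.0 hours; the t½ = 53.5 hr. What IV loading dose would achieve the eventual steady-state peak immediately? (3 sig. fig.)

k = ln 2 / 53.5 = 0.01296 hr⁻¹
Accumulation ratio R = 1 / (1 − e^(−kτ)) = 1 / (1 − e^(−0.01296×75.0)) = 1 / (1 − 0.3784) = 1.609
Loading dose = maintenance dose × R = 369 × 1.609 ≈ 594 mg

594 mg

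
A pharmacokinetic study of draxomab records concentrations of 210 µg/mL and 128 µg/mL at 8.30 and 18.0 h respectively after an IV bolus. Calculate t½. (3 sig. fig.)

13.6 hours

k = ln(C₁/C₂) / (t₂ − t₁) = ln(210/128) / (18.0 − 8.30)
  = 0.4951 / 9.700 = 0.05104 h⁻¹
t½ = ln 2 / k = ln 2 / 0.05104 ≈ 13.6 hours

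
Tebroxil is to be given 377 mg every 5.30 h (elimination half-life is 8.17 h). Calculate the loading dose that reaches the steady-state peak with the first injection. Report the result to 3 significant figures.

k = ln 2 / 8.17 = 0.08484 h⁻¹
Accumulation ratio R = 1 / (1 − e^(−kτ)) = 1 / (1 − e^(−0.08484×5.30)) = 1 / (1 − 0.6378) = 2.761
Loading dose = maintenance dose × R = 377 × 2.761 ≈ 1040 mg

1040 mg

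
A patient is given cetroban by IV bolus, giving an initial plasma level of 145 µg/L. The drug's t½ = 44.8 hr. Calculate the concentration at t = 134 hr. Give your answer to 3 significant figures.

k = ln 2 / 44.8 = 0.01547 hr⁻¹
C(t) = C₀ e^(−kt) = 145 × e^(−0.01547 × 134) = 145 × e^(−2.073) = 145 × 0.1258 ≈ 18.2 µg/L

18.2 µg/L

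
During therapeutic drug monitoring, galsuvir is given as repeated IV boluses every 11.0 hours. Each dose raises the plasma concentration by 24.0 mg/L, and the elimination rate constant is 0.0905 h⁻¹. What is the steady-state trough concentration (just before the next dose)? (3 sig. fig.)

14.1 mg/L

Fraction remaining after one interval: e^(−kτ) = e^(−0.09050 × 11.0) = 0.3695
R = 1 / (1 − 0.3695) = 1.586
Css,max = 24.0 × 1.586 = 38.07 mg/L
Css,min = Css,max × e^(−kτ) = 38.07 × 0.3695 ≈ 14.1 mg/L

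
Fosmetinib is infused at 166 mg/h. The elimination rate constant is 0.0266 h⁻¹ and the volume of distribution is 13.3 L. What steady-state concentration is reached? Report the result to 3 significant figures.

469 µg/mL

CL = k · V = 0.0266 × 13.3 = 0.3538 L/h
Css = rate / CL = 166 / 0.3538 ≈ 469 µg/mL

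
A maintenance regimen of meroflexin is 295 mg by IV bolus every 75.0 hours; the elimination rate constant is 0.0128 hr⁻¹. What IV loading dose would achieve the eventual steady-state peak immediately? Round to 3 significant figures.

Accumulation ratio R = 1 / (1 − e^(−kτ)) = 1 / (1 − e^(−0.01280×75.0)) = 1 / (1 − 0.3829) = 1.620
Loading dose = maintenance dose × R = 295 × 1.620 ≈ 478 mg

478 mg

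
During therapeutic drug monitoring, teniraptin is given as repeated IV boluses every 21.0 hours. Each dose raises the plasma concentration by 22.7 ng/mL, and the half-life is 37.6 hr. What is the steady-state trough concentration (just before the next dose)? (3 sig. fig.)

48.0 ng/mL

k = ln 2 / 37.6 = 0.01843 hr⁻¹
Fraction remaining after one interval: e^(−kτ) = e^(−0.01843 × 21.0) = 0.6790
R = 1 / (1 − 0.6790) = 3.115
Css,max = 22.7 × 3.115 = 70.72 ng/mL
Css,min = Css,max × e^(−kτ) = 70.72 × 0.6790 ≈ 48.0 ng/mL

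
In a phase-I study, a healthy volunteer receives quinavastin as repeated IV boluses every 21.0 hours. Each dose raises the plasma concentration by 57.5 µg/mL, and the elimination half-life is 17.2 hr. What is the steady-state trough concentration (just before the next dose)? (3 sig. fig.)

43.2 µg/mL

k = ln 2 / 17.2 = 0.04030 hr⁻¹
Fraction remaining after one interval: e^(−kτ) = e^(−0.04030 × 21.0) = 0.4290
R = 1 / (1 − 0.4290) = 1.751
Css,max = 57.5 × 1.751 = 100.7 µg/mL
Css,min = Css,max × e^(−kτ) = 100.7 × 0.4290 ≈ 43.2 µg/mL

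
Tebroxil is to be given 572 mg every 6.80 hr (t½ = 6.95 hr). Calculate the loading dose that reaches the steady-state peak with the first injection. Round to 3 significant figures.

k = ln 2 / 6.95 = 0.09973 hr⁻¹
Accumulation ratio R = 1 / (1 − e^(−kτ)) = 1 / (1 − e^(−0.09973×6.80)) = 1 / (1 − 0.5075) = 2.031
Loading dose = maintenance dose × R = 572 × 2.031 ≈ 1160 mg

1160 mg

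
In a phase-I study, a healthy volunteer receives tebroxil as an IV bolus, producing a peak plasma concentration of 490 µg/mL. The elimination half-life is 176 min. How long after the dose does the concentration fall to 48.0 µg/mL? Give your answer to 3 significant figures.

590 minutes

k = ln 2 / 176 = 0.003938 min⁻¹
C(t) = C₀ e^(−kt)  ⇒  t = ln(C₀/C) / k
t = ln(490/48.0) / 0.003938 = 2.323 / 0.003938 ≈ 590 minutes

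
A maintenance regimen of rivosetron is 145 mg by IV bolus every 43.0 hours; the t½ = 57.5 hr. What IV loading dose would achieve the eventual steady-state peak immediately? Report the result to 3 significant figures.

358 mg

k = ln 2 / 57.5 = 0.01205 hr⁻¹
Accumulation ratio R = 1 / (1 − e^(−kτ)) = 1 / (1 − e^(−0.01205×43.0)) = 1 / (1 − 0.5955) = 2.472
Loading dose = maintenance dose × R = 145 × 2.472 ≈ 358 mg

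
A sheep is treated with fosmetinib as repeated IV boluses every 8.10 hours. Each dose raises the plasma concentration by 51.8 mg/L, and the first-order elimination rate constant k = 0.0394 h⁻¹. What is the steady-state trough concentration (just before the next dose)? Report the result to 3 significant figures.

Fraction remaining after one interval: e^(−kτ) = e^(−0.03940 × 8.10) = 0.7268
R = 1 / (1 − 0.7268) = 3.660
Css,max = 51.8 × 3.660 = 189.6 mg/L
Css,min = Css,max × e^(−kτ) = 189.6 × 0.7268 ≈ 138 mg/L

138 mg/L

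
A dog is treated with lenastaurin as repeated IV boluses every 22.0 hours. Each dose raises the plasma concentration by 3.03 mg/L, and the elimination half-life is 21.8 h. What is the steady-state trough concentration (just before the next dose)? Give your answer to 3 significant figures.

k = ln 2 / 21.8 = 0.03180 h⁻¹
Fraction remaining after one interval: e^(−kτ) = e^(−0.03180 × 22.0) = 0.4968
R = 1 / (1 − 0.4968) = 1.987
Css,max = 3.03 × 1.987 = 6.022 mg/L
Css,min = Css,max × e^(−kτ) = 6.022 × 0.4968 ≈ 2.99 mg/L

2.99 mg/L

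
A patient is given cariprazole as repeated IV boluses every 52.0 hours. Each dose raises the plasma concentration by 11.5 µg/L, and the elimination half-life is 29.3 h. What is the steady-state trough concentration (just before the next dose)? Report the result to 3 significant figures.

k = ln 2 / 29.3 = 0.02366 h⁻¹
Fraction remaining after one interval: e^(−kτ) = e^(−0.02366 × 52.0) = 0.2922
R = 1 / (1 − 0.2922) = 1.413
Css,max = 11.5 × 1.413 = 16.25 µg/L
Css,min = Css,max × e^(−kτ) = 16.25 × 0.2922 ≈ 4.75 µg/L

4.75 µg/L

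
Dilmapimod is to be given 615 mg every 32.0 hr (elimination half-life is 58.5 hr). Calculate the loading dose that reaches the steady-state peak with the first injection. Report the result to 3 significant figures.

k = ln 2 / 58.5 = 0.01185 hr⁻¹
Accumulation ratio R = 1 / (1 − e^(−kτ)) = 1 / (1 − e^(−0.01185×32.0)) = 1 / (1 − 0.6844) = 3.169
Loading dose = maintenance dose × R = 615 × 3.169 ≈ 1950 mg

1950 mg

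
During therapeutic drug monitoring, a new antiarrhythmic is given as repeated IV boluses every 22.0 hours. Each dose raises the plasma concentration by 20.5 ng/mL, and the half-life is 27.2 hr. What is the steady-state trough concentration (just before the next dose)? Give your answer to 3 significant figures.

27.3 ng/mL

k = ln 2 / 27.2 = 0.02548 hr⁻¹
Fraction remaining after one interval: e^(−kτ) = e^(−0.02548 × 22.0) = 0.5708
R = 1 / (1 − 0.5708) = 2.330
Css,max = 20.5 × 2.330 = 47.77 ng/mL
Css,min = Css,max × e^(−kτ) = 47.77 × 0.5708 ≈ 27.3 ng/mL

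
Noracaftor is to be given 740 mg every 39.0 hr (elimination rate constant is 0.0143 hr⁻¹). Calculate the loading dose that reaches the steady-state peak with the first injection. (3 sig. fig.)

Accumulation ratio R = 1 / (1 − e^(−kτ)) = 1 / (1 − e^(−0.01430×39.0)) = 1 / (1 − 0.5725) = 2.339
Loading dose = maintenance dose × R = 740 × 2.339 ≈ 1730 mg

1730 mg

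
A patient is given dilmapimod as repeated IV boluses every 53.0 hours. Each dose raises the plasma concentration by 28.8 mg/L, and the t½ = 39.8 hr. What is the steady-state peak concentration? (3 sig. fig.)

k = ln 2 / 39.8 = 0.01742 hr⁻¹
Fraction remaining after one interval: e^(−kτ) = e^(−0.01742 × 53.0) = 0.3973
R = 1 / (1 − 0.3973) = 1.659
Css,max = 28.8 × 1.659 ≈ 47.8 mg/L

47.8 mg/L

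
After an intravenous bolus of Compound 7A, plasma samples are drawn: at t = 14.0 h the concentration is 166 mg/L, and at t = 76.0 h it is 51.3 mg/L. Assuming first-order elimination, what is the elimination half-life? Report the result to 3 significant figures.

k = ln(C₁/C₂) / (t₂ − t₁) = ln(166/51.3) / (76.0 − 14.0)
  = 1.174 / 62.00 = 0.01894 h⁻¹
t½ = ln 2 / k = ln 2 / 0.01894 ≈ 36.6 hours

36.6 hours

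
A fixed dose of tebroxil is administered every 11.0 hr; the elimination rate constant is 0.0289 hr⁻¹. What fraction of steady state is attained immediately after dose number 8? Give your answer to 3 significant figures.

0.921

f_n = 1 − e^(−nkτ) = 1 − e^(−8 × 0.02890 × 11.0) = 1 − e^(−2.543) = 1 − 0.07861 ≈ 0.921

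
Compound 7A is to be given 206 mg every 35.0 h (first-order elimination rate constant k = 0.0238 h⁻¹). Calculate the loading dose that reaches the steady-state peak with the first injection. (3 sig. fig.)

Accumulation ratio R = 1 / (1 − e^(−kτ)) = 1 / (1 − e^(−0.02380×35.0)) = 1 / (1 − 0.4347) = 1.769
Loading dose = maintenance dose × R = 206 × 1.769 ≈ 364 mg

364 mg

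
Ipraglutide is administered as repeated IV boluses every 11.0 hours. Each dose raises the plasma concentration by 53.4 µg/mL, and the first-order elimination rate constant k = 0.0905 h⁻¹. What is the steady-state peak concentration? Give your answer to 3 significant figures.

84.7 µg/mL

Fraction remaining after one interval: e^(−kτ) = e^(−0.09050 × 11.0) = 0.3695
R = 1 / (1 − 0.3695) = 1.586
Css,max = 53.4 × 1.586 ≈ 84.7 µg/mL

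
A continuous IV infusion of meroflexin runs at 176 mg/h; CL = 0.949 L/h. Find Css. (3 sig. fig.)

Css = infusion rate / CL = 176 / 0.949 ≈ 185 µg/mL

185 µg/mL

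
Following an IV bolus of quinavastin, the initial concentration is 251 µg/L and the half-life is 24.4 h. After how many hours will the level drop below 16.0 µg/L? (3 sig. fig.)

96.9 hours

k = ln 2 / 24.4 = 0.02841 h⁻¹
C(t) = C₀ e^(−kt)  ⇒  t = ln(C₀/C) / k
t = ln(251/16.0) / 0.02841 = 2.753 / 0.02841 ≈ 96.9 hours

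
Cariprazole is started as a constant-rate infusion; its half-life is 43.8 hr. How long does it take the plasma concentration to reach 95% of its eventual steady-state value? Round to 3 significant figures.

k = ln 2 / 43.8 = 0.01583 hr⁻¹
f = 1 − e^(−kt)  ⇒  t = −ln(1 − f) / k
t = −ln(1 − 0.95) / 0.01583 = 2.996 / 0.01583 ≈ 189 hours

189 hours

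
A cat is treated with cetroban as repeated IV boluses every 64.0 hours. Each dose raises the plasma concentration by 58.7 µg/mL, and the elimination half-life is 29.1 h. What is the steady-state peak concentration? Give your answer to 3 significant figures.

75.0 µg/mL

k = ln 2 / 29.1 = 0.02382 h⁻¹
Fraction remaining after one interval: e^(−kτ) = e^(−0.02382 × 64.0) = 0.2177
R = 1 / (1 − 0.2177) = 1.278
Css,max = 58.7 × 1.278 ≈ 75.0 µg/mL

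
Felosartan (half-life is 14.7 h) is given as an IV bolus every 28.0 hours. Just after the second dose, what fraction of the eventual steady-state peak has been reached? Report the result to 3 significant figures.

0.929

k = ln 2 / 14.7 = 0.04715 h⁻¹
f_n = 1 − e^(−nkτ) = 1 − e^(−2 × 0.04715 × 28.0) = 1 − e^(−2.641) = 1 − 0.07132 ≈ 0.929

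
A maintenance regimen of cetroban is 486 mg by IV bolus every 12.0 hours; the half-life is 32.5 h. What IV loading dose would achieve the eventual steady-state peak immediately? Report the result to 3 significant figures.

2150 mg

k = ln 2 / 32.5 = 0.02133 h⁻¹
Accumulation ratio R = 1 / (1 − e^(−kτ)) = 1 / (1 − e^(−0.02133×12.0)) = 1 / (1 − 0.7742) = 4.429
Loading dose = maintenance dose × R = 486 × 4.429 ≈ 2150 mg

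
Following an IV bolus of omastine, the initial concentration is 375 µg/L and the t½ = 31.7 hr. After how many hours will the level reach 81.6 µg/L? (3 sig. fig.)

69.7 hours

k = ln 2 / 31.7 = 0.02187 hr⁻¹
C(t) = C₀ e^(−kt)  ⇒  t = ln(C₀/C) / k
t = ln(375/81.6) / 0.02187 = 1.525 / 0.02187 ≈ 69.7 hours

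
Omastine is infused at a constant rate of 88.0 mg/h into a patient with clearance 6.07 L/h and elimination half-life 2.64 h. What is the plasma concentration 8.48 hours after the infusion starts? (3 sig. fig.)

12.9 mg/L

Css = rate / CL = 88.0 / 6.07 = 14.50 mg/L
k = ln 2 / 2.64 = 0.2626 h⁻¹
C(t) = Css (1 − e^(−kt)) = 14.50 × (1 − e^(−2.226)) = 14.50 × 0.8921 ≈ 12.9 mg/L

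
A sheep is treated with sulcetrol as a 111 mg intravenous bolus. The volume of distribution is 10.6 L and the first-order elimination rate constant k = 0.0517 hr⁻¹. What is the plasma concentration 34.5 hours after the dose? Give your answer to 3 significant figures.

C₀ = dose / V = 111 / 10.6 = 10.47 mg/L
C(t) = C₀ e^(−kt) = 10.47 × e^(−0.05170 × 34.5) = 10.47 × e^(−1.784) = 10.47 × 0.1680 ≈ 1.76 mg/L

1.76 mg/L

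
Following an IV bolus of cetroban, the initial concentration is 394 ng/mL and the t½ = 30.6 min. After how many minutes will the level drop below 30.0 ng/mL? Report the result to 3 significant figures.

114 minutes

k = ln 2 / 30.6 = 0.02265 min⁻¹
C(t) = C₀ e^(−kt)  ⇒  t = ln(C₀/C) / k
t = ln(394/30.0) / 0.02265 = 2.575 / 0.02265 ≈ 114 minutes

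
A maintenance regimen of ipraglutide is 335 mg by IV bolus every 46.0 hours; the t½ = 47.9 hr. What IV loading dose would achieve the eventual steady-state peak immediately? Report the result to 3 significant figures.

689 mg

k = ln 2 / 47.9 = 0.01447 hr⁻¹
Accumulation ratio R = 1 / (1 − e^(−kτ)) = 1 / (1 − e^(−0.01447×46.0)) = 1 / (1 − 0.5139) = 2.057
Loading dose = maintenance dose × R = 335 × 2.057 ≈ 689 mg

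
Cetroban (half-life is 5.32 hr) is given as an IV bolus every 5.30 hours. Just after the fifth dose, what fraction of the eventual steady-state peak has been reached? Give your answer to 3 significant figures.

0.968

k = ln 2 / 5.32 = 0.1303 hr⁻¹
f_n = 1 − e^(−nkτ) = 1 − e^(−5 × 0.1303 × 5.30) = 1 − e^(−3.453) = 1 − 0.03166 ≈ 0.968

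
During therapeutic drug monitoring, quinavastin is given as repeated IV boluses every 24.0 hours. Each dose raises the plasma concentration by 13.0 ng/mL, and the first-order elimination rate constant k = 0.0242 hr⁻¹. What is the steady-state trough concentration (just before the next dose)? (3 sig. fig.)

16.5 ng/mL

Fraction remaining after one interval: e^(−kτ) = e^(−0.02420 × 24.0) = 0.5595
R = 1 / (1 − 0.5595) = 2.270
Css,max = 13.0 × 2.270 = 29.51 ng/mL
Css,min = Css,max × e^(−kτ) = 29.51 × 0.5595 ≈ 16.5 ng/mL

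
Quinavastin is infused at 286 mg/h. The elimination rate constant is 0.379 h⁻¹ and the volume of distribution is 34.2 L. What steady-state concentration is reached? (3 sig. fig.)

CL = k · V = 0.379 × 34.2 = 12.96 L/h
Css = rate / CL = 286 / 12.96 ≈ 22.1 µg/mL

22.1 µg/mL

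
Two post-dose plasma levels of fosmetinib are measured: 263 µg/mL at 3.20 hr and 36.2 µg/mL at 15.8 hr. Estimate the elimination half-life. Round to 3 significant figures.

k = ln(C₁/C₂) / (t₂ − t₁) = ln(263/36.2) / (15.8 − 3.20)
  = 1.983 / 12.60 = 0.1574 hr⁻¹
t½ = ln 2 / k = ln 2 / 0.1574 ≈ 4.40 hours

4.40 hours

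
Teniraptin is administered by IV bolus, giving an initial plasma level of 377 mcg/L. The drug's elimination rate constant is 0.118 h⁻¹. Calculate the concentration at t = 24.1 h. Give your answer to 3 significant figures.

C(t) = C₀ e^(−kt) = 377 × e^(−0.1180 × 24.1) = 377 × e^(−2.844) = 377 × 0.05820 ≈ 21.9 mcg/L

21.9 mcg/L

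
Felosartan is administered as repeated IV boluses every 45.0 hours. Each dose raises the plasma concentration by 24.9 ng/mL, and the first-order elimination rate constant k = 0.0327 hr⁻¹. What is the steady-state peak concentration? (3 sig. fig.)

Fraction remaining after one interval: e^(−kτ) = e^(−0.03270 × 45.0) = 0.2296
R = 1 / (1 − 0.2296) = 1.298
Css,max = 24.9 × 1.298 ≈ 32.3 ng/mL

32.3 ng/mL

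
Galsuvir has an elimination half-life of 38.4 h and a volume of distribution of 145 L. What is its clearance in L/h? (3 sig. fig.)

2.62 L/h

k = ln 2 / t½ = ln 2 / 38.4 = 0.01805 h⁻¹
CL = k · V = 0.01805 × 145 ≈ 2.62 L/h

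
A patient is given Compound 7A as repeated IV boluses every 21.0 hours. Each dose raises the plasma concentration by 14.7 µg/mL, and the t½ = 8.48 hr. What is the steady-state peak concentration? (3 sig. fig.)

17.9 µg/mL

k = ln 2 / 8.48 = 0.08174 hr⁻¹
Fraction remaining after one interval: e^(−kτ) = e^(−0.08174 × 21.0) = 0.1797
R = 1 / (1 − 0.1797) = 1.219
Css,max = 14.7 × 1.219 ≈ 17.9 µg/mL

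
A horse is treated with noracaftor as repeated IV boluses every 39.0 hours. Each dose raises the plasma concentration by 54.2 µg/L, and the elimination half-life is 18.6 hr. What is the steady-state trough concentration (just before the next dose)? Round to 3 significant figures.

16.5 µg/L

k = ln 2 / 18.6 = 0.03727 hr⁻¹
Fraction remaining after one interval: e^(−kτ) = e^(−0.03727 × 39.0) = 0.2338
R = 1 / (1 − 0.2338) = 1.305
Css,max = 54.2 × 1.305 = 70.74 µg/L
Css,min = Css,max × e^(−kτ) = 70.74 × 0.2338 ≈ 16.5 µg/L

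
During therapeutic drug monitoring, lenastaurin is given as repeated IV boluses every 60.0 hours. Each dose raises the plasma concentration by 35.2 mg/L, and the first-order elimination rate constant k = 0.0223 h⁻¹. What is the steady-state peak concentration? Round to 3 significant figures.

Fraction remaining after one interval: e^(−kτ) = e^(−0.02230 × 60.0) = 0.2624
R = 1 / (1 − 0.2624) = 1.356
Css,max = 35.2 × 1.356 ≈ 47.7 mg/L

47.7 mg/L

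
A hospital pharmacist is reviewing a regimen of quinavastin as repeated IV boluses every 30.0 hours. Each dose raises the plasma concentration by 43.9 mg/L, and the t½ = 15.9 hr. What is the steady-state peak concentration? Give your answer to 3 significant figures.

k = ln 2 / 15.9 = 0.04359 hr⁻¹
Fraction remaining after one interval: e^(−kτ) = e^(−0.04359 × 30.0) = 0.2704
R = 1 / (1 − 0.2704) = 1.371
Css,max = 43.9 × 1.371 ≈ 60.2 mg/L

60.2 mg/L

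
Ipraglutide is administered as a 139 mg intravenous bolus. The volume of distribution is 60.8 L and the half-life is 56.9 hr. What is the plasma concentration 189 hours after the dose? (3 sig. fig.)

C₀ = dose / V = 139 / 60.8 = 2.286 mg/L
k = ln 2 / 56.9 = 0.01218 hr⁻¹
C(t) = C₀ e^(−kt) = 2.286 × e^(−0.01218 × 189) = 2.286 × e^(−2.302) = 2.286 × 0.1000 ≈ 0.229 mg/L

0.229 mg/L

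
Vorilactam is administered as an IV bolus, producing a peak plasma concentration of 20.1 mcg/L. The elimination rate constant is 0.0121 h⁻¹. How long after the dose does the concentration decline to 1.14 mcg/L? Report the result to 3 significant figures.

237 hours

C(t) = C₀ e^(−kt)  ⇒  t = ln(C₀/C) / k
t = ln(20.1/1.14) / 0.01210 = 2.870 / 0.01210 ≈ 237 hours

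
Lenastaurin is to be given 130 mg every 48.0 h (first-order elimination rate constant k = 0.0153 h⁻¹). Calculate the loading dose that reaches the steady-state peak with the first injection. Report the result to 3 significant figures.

250 mg

Accumulation ratio R = 1 / (1 − e^(−kτ)) = 1 / (1 − e^(−0.01530×48.0)) = 1 / (1 − 0.4798) = 1.922
Loading dose = maintenance dose × R = 130 × 1.922 ≈ 250 mg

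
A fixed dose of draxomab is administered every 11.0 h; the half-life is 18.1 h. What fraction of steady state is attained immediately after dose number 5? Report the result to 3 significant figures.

0.878

k = ln 2 / 18.1 = 0.03830 h⁻¹
f_n = 1 − e^(−nkτ) = 1 − e^(−5 × 0.03830 × 11.0) = 1 − e^(−2.106) = 1 − 0.1217 ≈ 0.878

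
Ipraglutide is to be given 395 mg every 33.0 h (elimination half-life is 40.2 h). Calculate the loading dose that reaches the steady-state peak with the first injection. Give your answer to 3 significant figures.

910 mg

k = ln 2 / 40.2 = 0.01724 h⁻¹
Accumulation ratio R = 1 / (1 − e^(−kτ)) = 1 / (1 − e^(−0.01724×33.0)) = 1 / (1 − 0.5661) = 2.305
Loading dose = maintenance dose × R = 395 × 2.305 ≈ 910 mg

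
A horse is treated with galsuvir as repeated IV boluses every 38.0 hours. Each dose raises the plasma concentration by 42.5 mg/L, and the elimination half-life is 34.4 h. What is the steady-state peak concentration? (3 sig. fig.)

k = ln 2 / 34.4 = 0.02015 h⁻¹
Fraction remaining after one interval: e^(−kτ) = e^(−0.02015 × 38.0) = 0.4650
R = 1 / (1 − 0.4650) = 1.869
Css,max = 42.5 × 1.869 ≈ 79.4 mg/L

79.4 mg/L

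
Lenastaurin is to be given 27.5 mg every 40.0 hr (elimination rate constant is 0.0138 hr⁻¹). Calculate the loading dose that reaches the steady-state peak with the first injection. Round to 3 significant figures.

64.8 mg

Accumulation ratio R = 1 / (1 − e^(−kτ)) = 1 / (1 − e^(−0.01380×40.0)) = 1 / (1 − 0.5758) = 2.357
Loading dose = maintenance dose × R = 27.5 × 2.357 ≈ 64.8 mg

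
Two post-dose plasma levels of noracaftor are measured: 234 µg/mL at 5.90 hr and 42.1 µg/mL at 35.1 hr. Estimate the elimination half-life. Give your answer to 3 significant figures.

11.8 hours

k = ln(C₁/C₂) / (t₂ − t₁) = ln(234/42.1) / (35.1 − 5.90)
  = 1.715 / 29.20 = 0.05874 hr⁻¹
t½ = ln 2 / k = ln 2 / 0.05874 ≈ 11.8 hours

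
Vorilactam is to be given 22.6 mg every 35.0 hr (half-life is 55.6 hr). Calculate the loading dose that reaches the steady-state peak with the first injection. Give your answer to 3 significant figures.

k = ln 2 / 55.6 = 0.01247 hr⁻¹
Accumulation ratio R = 1 / (1 − e^(−kτ)) = 1 / (1 − e^(−0.01247×35.0)) = 1 / (1 − 0.6464) = 2.828
Loading dose = maintenance dose × R = 22.6 × 2.828 ≈ 63.9 mg

63.9 mg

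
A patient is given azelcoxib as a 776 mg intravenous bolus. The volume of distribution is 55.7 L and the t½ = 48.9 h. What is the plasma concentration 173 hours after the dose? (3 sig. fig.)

1.20 mg/L

C₀ = dose / V = 776 / 55.7 = 13.93 mg/L
k = ln 2 / 48.9 = 0.01417 h⁻¹
C(t) = C₀ e^(−kt) = 13.93 × e^(−0.01417 × 173) = 13.93 × e^(−2.452) = 13.93 × 0.08610 ≈ 1.20 mg/L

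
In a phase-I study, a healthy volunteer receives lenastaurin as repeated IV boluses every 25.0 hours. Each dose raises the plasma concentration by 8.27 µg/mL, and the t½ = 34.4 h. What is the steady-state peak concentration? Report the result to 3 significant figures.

20.9 µg/mL

k = ln 2 / 34.4 = 0.02015 h⁻¹
Fraction remaining after one interval: e^(−kτ) = e^(−0.02015 × 25.0) = 0.6043
R = 1 / (1 − 0.6043) = 2.527
Css,max = 8.27 × 2.527 ≈ 20.9 µg/mL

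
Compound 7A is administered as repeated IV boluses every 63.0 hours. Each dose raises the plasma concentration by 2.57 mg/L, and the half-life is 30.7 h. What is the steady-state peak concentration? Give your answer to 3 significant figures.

k = ln 2 / 30.7 = 0.02258 h⁻¹
Fraction remaining after one interval: e^(−kτ) = e^(−0.02258 × 63.0) = 0.2411
R = 1 / (1 − 0.2411) = 1.318
Css,max = 2.57 × 1.318 ≈ 3.39 mg/L

3.39 mg/L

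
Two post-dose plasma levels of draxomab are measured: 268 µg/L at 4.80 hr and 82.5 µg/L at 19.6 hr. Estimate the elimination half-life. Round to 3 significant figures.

8.71 hours

k = ln(C₁/C₂) / (t₂ − t₁) = ln(268/82.5) / (19.6 − 4.80)
  = 1.178 / 14.80 = 0.07961 hr⁻¹
t½ = ln 2 / k = ln 2 / 0.07961 ≈ 8.71 hours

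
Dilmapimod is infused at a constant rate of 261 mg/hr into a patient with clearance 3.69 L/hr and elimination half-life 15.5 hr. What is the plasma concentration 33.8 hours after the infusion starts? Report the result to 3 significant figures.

Css = rate / CL = 261 / 3.69 = 70.73 µg/mL
k = ln 2 / 15.5 = 0.04472 hr⁻¹
C(t) = Css (1 − e^(−kt)) = 70.73 × (1 − e^(−1.512)) = 70.73 × 0.7794 ≈ 55.1 µg/mL

55.1 µg/mL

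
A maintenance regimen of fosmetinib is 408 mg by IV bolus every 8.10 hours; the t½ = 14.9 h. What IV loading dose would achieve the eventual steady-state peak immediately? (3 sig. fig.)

k = ln 2 / 14.9 = 0.04652 h⁻¹
Accumulation ratio R = 1 / (1 − e^(−kτ)) = 1 / (1 − e^(−0.04652×8.10)) = 1 / (1 − 0.6860) = 3.185
Loading dose = maintenance dose × R = 408 × 3.185 ≈ 1300 mg

1300 mg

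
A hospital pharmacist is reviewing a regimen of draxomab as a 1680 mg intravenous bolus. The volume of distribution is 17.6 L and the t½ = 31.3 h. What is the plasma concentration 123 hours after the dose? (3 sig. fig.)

C₀ = dose / V = 1680 / 17.6 = 95.45 µg/mL
k = ln 2 / 31.3 = 0.02215 h⁻¹
C(t) = C₀ e^(−kt) = 95.45 × e^(−0.02215 × 123) = 95.45 × e^(−2.724) = 95.45 × 0.06562 ≈ 6.26 µg/mL

6.26 µg/mL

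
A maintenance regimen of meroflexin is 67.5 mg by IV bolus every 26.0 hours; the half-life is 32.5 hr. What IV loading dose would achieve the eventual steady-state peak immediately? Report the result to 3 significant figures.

159 mg

k = ln 2 / 32.5 = 0.02133 hr⁻¹
Accumulation ratio R = 1 / (1 − e^(−kτ)) = 1 / (1 − e^(−0.02133×26.0)) = 1 / (1 − 0.5743) = 2.349
Loading dose = maintenance dose × R = 67.5 × 2.349 ≈ 159 mg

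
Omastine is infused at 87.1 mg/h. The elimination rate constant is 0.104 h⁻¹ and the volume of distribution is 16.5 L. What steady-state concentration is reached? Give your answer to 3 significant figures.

50.8 µg/mL

CL = k · V = 0.104 × 16.5 = 1.716 L/h
Css = rate / CL = 87.1 / 1.716 ≈ 50.8 µg/mL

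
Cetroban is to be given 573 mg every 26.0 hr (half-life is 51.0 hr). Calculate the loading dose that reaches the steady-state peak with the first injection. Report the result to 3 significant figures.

k = ln 2 / 51.0 = 0.01359 hr⁻¹
Accumulation ratio R = 1 / (1 − e^(−kτ)) = 1 / (1 − e^(−0.01359×26.0)) = 1 / (1 − 0.7023) = 3.359
Loading dose = maintenance dose × R = 573 × 3.359 ≈ 1920 mg

1920 mg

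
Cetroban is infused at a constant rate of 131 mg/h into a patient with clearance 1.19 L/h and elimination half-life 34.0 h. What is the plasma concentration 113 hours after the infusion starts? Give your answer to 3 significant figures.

99.1 mg/L

Css = rate / CL = 131 / 1.19 = 110.1 mg/L
k = ln 2 / 34.0 = 0.02039 h⁻¹
C(t) = Css (1 − e^(−kt)) = 110.1 × (1 − e^(−2.304)) = 110.1 × 0.9001 ≈ 99.1 mg/L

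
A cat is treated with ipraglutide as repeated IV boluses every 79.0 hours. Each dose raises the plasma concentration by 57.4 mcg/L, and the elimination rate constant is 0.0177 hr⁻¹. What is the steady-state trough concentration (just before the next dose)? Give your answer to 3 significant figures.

18.8 mcg/L

Fraction remaining after one interval: e^(−kτ) = e^(−0.01770 × 79.0) = 0.2470
R = 1 / (1 − 0.2470) = 1.328
Css,max = 57.4 × 1.328 = 76.23 mcg/L
Css,min = Css,max × e^(−kτ) = 76.23 × 0.2470 ≈ 18.8 mcg/L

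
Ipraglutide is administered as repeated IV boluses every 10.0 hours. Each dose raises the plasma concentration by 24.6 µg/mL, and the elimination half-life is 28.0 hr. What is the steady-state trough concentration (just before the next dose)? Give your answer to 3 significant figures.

87.6 µg/mL

k = ln 2 / 28.0 = 0.02476 hr⁻¹
Fraction remaining after one interval: e^(−kτ) = e^(−0.02476 × 10.0) = 0.7807
R = 1 / (1 − 0.7807) = 4.560
Css,max = 24.6 × 4.560 = 112.2 µg/mL
Css,min = Css,max × e^(−kτ) = 112.2 × 0.7807 ≈ 87.6 µg/mL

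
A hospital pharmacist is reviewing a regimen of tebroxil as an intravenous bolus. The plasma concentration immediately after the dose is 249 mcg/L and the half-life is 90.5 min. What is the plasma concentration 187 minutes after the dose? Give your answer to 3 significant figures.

59.5 mcg/L

k = ln 2 / 90.5 = 0.007659 min⁻¹
C(t) = C₀ e^(−kt) = 249 × e^(−0.007659 × 187) = 249 × e^(−1.432) = 249 × 0.2388 ≈ 59.5 mcg/L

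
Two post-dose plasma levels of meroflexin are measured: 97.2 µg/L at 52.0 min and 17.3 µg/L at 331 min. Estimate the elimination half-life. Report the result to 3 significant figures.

k = ln(C₁/C₂) / (t₂ − t₁) = ln(97.2/17.3) / (331 − 52.0)
  = 1.726 / 279.0 = 0.006187 min⁻¹
t½ = ln 2 / k = ln 2 / 0.006187 ≈ 112 minutes

112 minutes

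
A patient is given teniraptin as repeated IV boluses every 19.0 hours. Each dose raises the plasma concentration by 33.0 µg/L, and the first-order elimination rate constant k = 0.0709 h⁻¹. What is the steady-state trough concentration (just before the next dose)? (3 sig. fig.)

Fraction remaining after one interval: e^(−kτ) = e^(−0.07090 × 19.0) = 0.2600
R = 1 / (1 − 0.2600) = 1.351
Css,max = 33.0 × 1.351 = 44.59 µg/L
Css,min = Css,max × e^(−kτ) = 44.59 × 0.2600 ≈ 11.6 µg/L

11.6 µg/L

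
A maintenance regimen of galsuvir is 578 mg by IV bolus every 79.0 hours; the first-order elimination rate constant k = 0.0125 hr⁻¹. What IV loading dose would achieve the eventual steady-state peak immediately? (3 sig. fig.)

Accumulation ratio R = 1 / (1 − e^(−kτ)) = 1 / (1 − e^(−0.01250×79.0)) = 1 / (1 − 0.3725) = 1.594
Loading dose = maintenance dose × R = 578 × 1.594 ≈ 921 mg

921 mg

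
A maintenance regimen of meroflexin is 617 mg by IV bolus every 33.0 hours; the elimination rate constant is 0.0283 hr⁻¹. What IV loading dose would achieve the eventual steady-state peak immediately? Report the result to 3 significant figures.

Accumulation ratio R = 1 / (1 − e^(−kτ)) = 1 / (1 − e^(−0.02830×33.0)) = 1 / (1 − 0.3930) = 1.647
Loading dose = maintenance dose × R = 617 × 1.647 ≈ 1020 mg

1020 mg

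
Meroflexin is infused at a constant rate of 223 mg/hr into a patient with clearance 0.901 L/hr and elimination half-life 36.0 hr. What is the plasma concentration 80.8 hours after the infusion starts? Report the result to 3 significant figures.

195 µg/mL

Css = rate / CL = 223 / 0.901 = 247.5 µg/mL
k = ln 2 / 36.0 = 0.01925 hr⁻¹
C(t) = Css (1 − e^(−kt)) = 247.5 × (1 − e^(−1.556)) = 247.5 × 0.7890 ≈ 195 µg/mL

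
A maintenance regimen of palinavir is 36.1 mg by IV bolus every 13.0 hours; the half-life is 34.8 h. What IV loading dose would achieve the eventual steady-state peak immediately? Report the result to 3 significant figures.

k = ln 2 / 34.8 = 0.01992 h⁻¹
Accumulation ratio R = 1 / (1 − e^(−kτ)) = 1 / (1 − e^(−0.01992×13.0)) = 1 / (1 − 0.7719) = 4.384
Loading dose = maintenance dose × R = 36.1 × 4.384 ≈ 158 mg

158 mg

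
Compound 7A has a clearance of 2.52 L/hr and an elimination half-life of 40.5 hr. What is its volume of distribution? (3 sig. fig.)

k = ln 2 / t½ = ln 2 / 40.5 = 0.01711 hr⁻¹
V = CL / k = 2.52 / 0.01711 ≈ 147 L

147 L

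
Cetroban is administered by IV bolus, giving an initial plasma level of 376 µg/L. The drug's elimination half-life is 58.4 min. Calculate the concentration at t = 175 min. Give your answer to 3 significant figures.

k = ln 2 / 58.4 = 0.01187 min⁻¹
175 min is 2.997 half-lives, so C = 376 × (1/2)^2.997 = 376 × 0.1253 ≈ 47.1 µg/L

47.1 µg/L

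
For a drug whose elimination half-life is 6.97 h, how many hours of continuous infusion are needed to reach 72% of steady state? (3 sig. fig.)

12.8 hours

k = ln 2 / 6.97 = 0.09945 h⁻¹
f = 1 − e^(−kt)  ⇒  t = −ln(1 − f) / k
t = −ln(1 − 0.72) / 0.09945 = 1.273 / 0.09945 ≈ 12.8 hours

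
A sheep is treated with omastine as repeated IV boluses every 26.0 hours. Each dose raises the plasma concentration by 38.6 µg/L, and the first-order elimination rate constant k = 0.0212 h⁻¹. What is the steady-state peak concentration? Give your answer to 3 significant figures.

Fraction remaining after one interval: e^(−kτ) = e^(−0.02120 × 26.0) = 0.5763
R = 1 / (1 − 0.5763) = 2.360
Css,max = 38.6 × 2.360 ≈ 91.1 µg/L

91.1 µg/L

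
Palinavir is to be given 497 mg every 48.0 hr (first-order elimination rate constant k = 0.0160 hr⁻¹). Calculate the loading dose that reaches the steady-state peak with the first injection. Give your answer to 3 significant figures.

927 mg

Accumulation ratio R = 1 / (1 − e^(−kτ)) = 1 / (1 − e^(−0.01600×48.0)) = 1 / (1 − 0.4639) = 1.865
Loading dose = maintenance dose × R = 497 × 1.865 ≈ 927 mg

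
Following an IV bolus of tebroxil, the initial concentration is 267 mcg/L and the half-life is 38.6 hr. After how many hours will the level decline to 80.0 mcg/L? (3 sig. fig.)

k = ln 2 / 38.6 = 0.01796 hr⁻¹
C(t) = C₀ e^(−kt)  ⇒  t = ln(C₀/C) / k
t = ln(267/80.0) / 0.01796 = 1.205 / 0.01796 ≈ 67.1 hours

67.1 hours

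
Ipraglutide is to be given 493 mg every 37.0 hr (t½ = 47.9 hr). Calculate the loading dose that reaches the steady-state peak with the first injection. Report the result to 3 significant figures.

k = ln 2 / 47.9 = 0.01447 hr⁻¹
Accumulation ratio R = 1 / (1 − e^(−kτ)) = 1 / (1 − e^(−0.01447×37.0)) = 1 / (1 − 0.5854) = 2.412
Loading dose = maintenance dose × R = 493 × 2.412 ≈ 1190 mg

1190 mg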